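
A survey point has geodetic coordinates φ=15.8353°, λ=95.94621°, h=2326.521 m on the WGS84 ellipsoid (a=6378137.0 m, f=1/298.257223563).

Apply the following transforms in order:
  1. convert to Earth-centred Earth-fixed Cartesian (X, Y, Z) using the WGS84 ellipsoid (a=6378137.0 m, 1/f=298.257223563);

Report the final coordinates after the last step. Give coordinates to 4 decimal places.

X=-636056.7478 m, Y=6106820.2385 m, Z=1729836.3247 m

start: φ=15.835300°, λ=95.946210°, h=2326.521 m
→ ECEF (a=6378137.000, f=1/298.257223563): X=-636056.7478, Y=6106820.2385, Z=1729836.3247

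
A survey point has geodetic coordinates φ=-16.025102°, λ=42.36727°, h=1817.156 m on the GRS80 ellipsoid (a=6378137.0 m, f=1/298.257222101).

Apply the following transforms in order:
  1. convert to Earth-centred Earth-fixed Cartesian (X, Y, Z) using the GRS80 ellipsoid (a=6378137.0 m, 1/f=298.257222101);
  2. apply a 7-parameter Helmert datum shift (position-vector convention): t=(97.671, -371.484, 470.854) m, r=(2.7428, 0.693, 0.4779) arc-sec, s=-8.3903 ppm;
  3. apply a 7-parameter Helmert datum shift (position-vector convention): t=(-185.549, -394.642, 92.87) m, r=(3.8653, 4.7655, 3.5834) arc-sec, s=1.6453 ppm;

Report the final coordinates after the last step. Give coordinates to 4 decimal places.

X=4531504.5906 m, Y=4132663.5557 m, Z=-1749311.6173 m

start: φ=-16.025102°, λ=42.367270°, h=1817.156 m
→ ECEF (a=6378137.000, f=1/298.257222101): X=4531750.7091, Y=4133312.2802, Z=-1749899.6294
→ Helmert 7p (PV): X=4531794.9016, Y=4132939.8852, Z=-1749374.3565
→ Helmert 7p (PV): X=4531504.5906, Y=4132663.5557, Z=-1749311.6173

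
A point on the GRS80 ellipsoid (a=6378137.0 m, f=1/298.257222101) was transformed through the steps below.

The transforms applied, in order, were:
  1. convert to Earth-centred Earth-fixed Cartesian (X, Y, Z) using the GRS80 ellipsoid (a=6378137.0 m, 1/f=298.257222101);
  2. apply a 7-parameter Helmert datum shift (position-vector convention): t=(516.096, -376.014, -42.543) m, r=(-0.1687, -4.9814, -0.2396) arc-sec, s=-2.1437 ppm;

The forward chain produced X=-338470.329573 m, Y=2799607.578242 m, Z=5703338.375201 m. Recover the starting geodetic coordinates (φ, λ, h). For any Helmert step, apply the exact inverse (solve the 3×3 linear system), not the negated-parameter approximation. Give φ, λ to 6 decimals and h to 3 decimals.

start: X=-338470.3296, Y=2799607.5782, Z=5703338.3752 m
→ Helmert⁻¹: X=-338852.6647, Y=2799984.5363, Z=5703403.6181
→ geod (Bowring, a=6378137.000): φ=63.83951700°, λ=96.90034900°, h=1730.9760 m

φ=63.839517°, λ=96.900349°, h=1730.976 m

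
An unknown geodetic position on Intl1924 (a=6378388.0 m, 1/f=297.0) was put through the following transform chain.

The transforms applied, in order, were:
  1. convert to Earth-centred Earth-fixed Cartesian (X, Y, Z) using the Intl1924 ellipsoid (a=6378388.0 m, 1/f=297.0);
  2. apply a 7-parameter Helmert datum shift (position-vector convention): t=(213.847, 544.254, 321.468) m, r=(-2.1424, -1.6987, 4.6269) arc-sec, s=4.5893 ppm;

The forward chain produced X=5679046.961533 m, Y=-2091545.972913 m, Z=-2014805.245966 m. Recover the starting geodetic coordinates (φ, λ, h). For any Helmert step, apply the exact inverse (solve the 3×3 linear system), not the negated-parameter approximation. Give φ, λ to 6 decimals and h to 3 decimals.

start: X=5679046.9615, Y=-2091545.9729, Z=-2014805.2460 m
→ Helmert⁻¹: X=5678743.5250, Y=-2092187.0794, Z=-2015185.9643
→ geod (Bowring, a=6378388.000): φ=-18.53307900°, λ=-20.22502300°, h=2350.5500 m

φ=-18.533079°, λ=-20.225023°, h=2350.550 m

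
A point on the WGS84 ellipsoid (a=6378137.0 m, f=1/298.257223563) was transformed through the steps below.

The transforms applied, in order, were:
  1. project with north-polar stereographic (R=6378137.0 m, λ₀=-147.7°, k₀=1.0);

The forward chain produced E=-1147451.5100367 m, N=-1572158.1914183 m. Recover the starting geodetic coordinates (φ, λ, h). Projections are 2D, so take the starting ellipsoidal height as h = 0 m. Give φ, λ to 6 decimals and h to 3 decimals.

φ=72.649350°, λ=176.175881°, h=0.000 m

start: E=-1147451.5100, N=-1572158.1914 m
→ stereo⁻¹: φ=72.64935000°, λ=176.17588100°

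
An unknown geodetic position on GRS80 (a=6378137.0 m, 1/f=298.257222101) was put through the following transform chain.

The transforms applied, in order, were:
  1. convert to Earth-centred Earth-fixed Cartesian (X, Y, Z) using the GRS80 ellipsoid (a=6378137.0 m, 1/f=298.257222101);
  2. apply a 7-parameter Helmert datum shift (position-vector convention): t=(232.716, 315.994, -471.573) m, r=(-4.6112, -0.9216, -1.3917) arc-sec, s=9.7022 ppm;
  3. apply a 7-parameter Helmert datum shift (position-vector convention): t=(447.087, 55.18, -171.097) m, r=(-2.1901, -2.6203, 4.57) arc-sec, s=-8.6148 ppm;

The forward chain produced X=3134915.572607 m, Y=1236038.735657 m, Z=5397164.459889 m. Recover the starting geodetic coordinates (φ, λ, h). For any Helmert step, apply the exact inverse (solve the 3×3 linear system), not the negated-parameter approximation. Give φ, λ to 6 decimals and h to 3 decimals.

φ=58.202180°, λ=21.512484°, h=177.759 m

start: X=3134915.5726, Y=1236038.7357, Z=5397164.4599 m
→ Helmert⁻¹: X=3134591.4362, Y=1235867.4449, Z=5397355.3561
→ Helmert⁻¹: X=3134344.0922, Y=1235439.9399, Z=5397788.1736
→ geod (Bowring, a=6378137.000): φ=58.20218000°, λ=21.51248400°, h=177.7590 m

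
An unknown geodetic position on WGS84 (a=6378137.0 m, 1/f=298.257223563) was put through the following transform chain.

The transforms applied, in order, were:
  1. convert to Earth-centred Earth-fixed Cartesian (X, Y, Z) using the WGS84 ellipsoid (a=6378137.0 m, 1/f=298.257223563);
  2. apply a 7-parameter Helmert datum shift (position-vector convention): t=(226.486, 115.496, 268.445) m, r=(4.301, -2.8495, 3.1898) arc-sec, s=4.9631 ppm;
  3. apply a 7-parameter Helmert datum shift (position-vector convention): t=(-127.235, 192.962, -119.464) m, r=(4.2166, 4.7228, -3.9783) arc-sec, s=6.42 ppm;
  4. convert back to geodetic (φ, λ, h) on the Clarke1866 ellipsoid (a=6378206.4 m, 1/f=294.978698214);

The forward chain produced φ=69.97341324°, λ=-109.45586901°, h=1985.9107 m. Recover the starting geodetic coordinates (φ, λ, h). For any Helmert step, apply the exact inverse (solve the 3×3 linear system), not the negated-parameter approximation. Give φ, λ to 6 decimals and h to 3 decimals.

start: φ=69.973413°, λ=-109.455869°, h=1985.911 m
→ ECEF (a=6378206.400, f=1/294.978698214): X=-729943.3021, Y=-2066352.9758, Z=5971706.1387
→ Helmert⁻¹: X=-729908.2612, Y=-2066424.6690, Z=5971812.7945
→ Helmert⁻¹: X=-730080.5836, Y=-2066394.1000, Z=5971567.8863
→ geod (Bowring, a=6378137.000): φ=69.97090200°, λ=-109.45889500°, h=1744.4340 m

φ=69.970902°, λ=-109.458895°, h=1744.434 m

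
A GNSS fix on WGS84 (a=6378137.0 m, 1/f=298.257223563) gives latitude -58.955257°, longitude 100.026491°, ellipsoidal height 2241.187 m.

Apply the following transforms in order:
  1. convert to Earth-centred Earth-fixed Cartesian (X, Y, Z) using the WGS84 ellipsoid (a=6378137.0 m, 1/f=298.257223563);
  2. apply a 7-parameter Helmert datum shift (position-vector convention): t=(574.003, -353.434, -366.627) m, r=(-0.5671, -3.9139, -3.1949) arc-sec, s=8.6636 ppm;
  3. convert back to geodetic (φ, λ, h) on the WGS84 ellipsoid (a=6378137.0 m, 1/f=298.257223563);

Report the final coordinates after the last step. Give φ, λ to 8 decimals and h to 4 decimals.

start: φ=-58.955257°, λ=100.026491°, h=2241.187 m
→ ECEF (a=6378137.000, f=1/298.257223563): X=-574283.6905, Y=3248142.0255, Z=-5443287.6873
→ Helmert 7p (PV): X=-573561.0630, Y=3247810.6616, Z=-5443721.3004
→ geod (Bowring, a=6378137.000): φ=-58.96073924°, λ=100.01513111°, h=2379.5951 m

φ=-58.96073924°, λ=100.01513111°, h=2379.5951 m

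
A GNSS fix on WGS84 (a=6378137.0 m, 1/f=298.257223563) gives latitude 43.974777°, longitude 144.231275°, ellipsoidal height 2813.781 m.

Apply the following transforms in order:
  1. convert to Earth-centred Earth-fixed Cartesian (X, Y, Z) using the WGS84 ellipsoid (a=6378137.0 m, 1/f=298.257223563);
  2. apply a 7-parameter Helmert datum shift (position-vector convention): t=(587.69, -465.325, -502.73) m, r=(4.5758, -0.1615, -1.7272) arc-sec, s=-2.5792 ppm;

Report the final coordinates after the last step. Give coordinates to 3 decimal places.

start: φ=43.974777°, λ=144.231275°, h=2813.781 m
→ ECEF (a=6378137.000, f=1/298.257223563): X=-3731913.6417, Y=2688445.5449, Z=4408028.9035
→ Helmert 7p (PV): X=-3731297.2656, Y=2687906.7478, Z=4407571.5229

X=-3731297.266 m, Y=2687906.748 m, Z=4407571.523 m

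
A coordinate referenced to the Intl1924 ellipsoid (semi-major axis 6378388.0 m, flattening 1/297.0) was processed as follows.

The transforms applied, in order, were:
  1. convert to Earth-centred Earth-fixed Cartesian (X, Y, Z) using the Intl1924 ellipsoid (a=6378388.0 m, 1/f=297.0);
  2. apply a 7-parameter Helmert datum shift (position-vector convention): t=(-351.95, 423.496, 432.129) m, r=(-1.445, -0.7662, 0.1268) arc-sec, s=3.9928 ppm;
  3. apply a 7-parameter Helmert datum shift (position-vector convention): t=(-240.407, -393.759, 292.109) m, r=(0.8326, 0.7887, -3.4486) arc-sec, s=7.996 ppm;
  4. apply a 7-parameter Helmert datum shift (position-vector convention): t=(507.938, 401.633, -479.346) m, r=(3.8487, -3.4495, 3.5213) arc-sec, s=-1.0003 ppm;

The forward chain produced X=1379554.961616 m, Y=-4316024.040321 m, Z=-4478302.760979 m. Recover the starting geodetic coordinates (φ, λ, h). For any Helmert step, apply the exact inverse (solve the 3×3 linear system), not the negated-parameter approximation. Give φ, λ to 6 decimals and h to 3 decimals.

start: X=1379554.9616, Y=-4316024.0403, Z=-4478302.7610 m
→ Helmert⁻¹: X=1378899.8276, Y=-4316537.0821, Z=-4477770.4120
→ Helmert⁻¹: X=1379218.4919, Y=-4316103.8277, Z=-4478004.0188
→ Helmert⁻¹: X=1379545.6442, Y=-4316479.5627, Z=-4478453.6302
→ geod (Bowring, a=6378388.000): φ=-44.85535000°, λ=-72.27613500°, h=3411.2800 m

φ=-44.855350°, λ=-72.276135°, h=3411.280 m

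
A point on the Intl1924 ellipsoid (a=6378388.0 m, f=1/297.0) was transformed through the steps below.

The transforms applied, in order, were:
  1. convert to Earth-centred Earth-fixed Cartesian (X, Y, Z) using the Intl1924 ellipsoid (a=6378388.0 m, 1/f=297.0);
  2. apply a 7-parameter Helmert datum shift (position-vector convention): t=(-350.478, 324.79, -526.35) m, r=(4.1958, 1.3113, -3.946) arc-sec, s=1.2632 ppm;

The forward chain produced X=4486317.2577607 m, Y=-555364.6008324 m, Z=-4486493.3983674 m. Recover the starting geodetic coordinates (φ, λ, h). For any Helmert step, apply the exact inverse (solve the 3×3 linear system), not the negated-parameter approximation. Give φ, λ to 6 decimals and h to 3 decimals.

φ=-44.970169°, λ=-7.060334°, h=1184.848 m

start: X=4486317.2578, Y=-555364.6008, Z=-4486493.3984 m
→ Helmert⁻¹: X=4486701.2177, Y=-555694.1067, Z=-4485921.5543
→ geod (Bowring, a=6378388.000): φ=-44.97016900°, λ=-7.06033400°, h=1184.8480 m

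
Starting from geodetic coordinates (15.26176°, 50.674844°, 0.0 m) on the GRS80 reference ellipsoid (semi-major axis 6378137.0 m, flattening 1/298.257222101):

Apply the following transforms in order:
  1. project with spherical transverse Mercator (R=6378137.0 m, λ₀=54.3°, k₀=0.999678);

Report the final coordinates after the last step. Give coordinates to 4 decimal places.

start: φ=15.261760°, λ=50.674844°, h=0.000 m
→ tm (R=6378137.0, λ₀=54.3°): E=-389417.1212, N=1701630.2183

E=-389417.1212 m, N=1701630.2183 m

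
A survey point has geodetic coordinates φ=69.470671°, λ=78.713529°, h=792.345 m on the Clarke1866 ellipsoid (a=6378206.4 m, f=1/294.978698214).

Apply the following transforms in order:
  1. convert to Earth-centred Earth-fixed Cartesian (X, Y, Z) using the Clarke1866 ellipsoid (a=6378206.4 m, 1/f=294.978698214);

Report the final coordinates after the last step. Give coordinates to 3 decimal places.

start: φ=69.470671°, λ=78.713529°, h=792.345 m
→ ECEF (a=6378206.400, f=1/294.978698214): X=439124.7001, Y=2200308.2245, Z=5951144.0189

X=439124.700 m, Y=2200308.224 m, Z=5951144.019 m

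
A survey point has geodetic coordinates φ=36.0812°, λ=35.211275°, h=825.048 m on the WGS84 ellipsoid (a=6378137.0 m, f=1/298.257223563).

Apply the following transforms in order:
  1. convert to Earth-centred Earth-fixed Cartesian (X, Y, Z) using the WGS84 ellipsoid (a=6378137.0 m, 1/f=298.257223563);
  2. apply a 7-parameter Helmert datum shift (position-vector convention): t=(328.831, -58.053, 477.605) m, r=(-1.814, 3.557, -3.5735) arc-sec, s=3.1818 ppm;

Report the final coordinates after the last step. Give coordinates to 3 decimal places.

start: φ=36.081200°, λ=35.211275°, h=825.048 m
→ ECEF (a=6378137.000, f=1/298.257223563): X=4216997.1142, Y=2976007.1958, Z=3735963.0053
→ Helmert 7p (PV): X=4217455.3480, Y=2975918.4090, Z=3736353.6031

X=4217455.348 m, Y=2975918.409 m, Z=3736353.603 m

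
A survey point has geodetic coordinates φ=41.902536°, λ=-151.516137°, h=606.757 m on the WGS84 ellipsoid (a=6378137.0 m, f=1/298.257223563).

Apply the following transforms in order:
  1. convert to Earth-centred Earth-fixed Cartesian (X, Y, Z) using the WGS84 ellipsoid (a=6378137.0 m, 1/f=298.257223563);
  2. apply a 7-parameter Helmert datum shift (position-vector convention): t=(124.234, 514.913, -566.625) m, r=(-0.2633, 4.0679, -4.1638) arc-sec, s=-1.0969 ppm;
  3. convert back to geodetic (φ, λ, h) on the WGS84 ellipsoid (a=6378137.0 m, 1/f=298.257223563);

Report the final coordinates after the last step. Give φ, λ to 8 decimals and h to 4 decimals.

start: φ=41.902536°, λ=-151.516137°, h=606.757 m
→ ECEF (a=6378137.000, f=1/298.257223563): X=-4179139.4901, Y=-2267563.8210, Z=4237957.9564
→ Helmert 7p (PV): X=-4178972.8667, Y=-2266956.6481, Z=4237471.9971
→ geod (Bowring, a=6378137.000): φ=41.90190126°, λ=-151.52161092°, h=-42.3048 m

φ=41.90190126°, λ=-151.52161092°, h=-42.3048 m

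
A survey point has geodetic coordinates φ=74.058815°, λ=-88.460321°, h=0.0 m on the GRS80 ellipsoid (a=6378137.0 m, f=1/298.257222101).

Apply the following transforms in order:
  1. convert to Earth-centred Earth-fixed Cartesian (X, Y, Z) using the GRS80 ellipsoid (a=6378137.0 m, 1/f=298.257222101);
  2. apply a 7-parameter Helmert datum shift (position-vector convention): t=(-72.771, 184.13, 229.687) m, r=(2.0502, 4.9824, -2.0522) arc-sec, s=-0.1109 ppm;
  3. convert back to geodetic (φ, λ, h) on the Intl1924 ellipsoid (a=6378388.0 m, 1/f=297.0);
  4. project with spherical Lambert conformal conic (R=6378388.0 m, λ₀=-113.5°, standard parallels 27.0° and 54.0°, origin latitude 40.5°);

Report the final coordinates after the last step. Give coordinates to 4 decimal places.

start: φ=74.058815°, λ=-88.460321°, h=0.000 m
→ ECEF (a=6378137.000, f=1/298.257222101): X=47214.7449, Y=-1756570.3052, Z=6110744.8163
→ Helmert 7p (PV): X=47272.0991, Y=-1756447.1888, Z=6110955.2254
→ geod (Bowring, a=6378388.000): φ=74.06081332°, λ=-88.45834357°, h=2.3978 m
→ lcc (R=6378388.0, λ₀=-113.5°): E=930612.9792, N=4034151.9428

E=930612.9792 m, N=4034151.9428 m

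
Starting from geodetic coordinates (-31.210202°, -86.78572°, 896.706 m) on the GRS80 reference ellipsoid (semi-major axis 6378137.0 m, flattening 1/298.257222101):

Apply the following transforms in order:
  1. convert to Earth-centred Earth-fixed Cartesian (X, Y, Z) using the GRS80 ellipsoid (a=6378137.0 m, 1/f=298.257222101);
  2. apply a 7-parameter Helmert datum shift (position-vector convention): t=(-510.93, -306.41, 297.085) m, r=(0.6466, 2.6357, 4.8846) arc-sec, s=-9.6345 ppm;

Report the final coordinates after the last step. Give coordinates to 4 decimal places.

start: φ=-31.210202°, λ=-86.785720°, h=896.706 m
→ ECEF (a=6378137.000, f=1/298.257222101): X=306184.3747, Y=-5452127.6305, Z=-3286312.7034
→ Helmert 7p (PV): X=305757.6136, Y=-5452363.9594, Z=-3286004.9601

X=305757.6136 m, Y=-5452363.9594 m, Z=-3286004.9601 m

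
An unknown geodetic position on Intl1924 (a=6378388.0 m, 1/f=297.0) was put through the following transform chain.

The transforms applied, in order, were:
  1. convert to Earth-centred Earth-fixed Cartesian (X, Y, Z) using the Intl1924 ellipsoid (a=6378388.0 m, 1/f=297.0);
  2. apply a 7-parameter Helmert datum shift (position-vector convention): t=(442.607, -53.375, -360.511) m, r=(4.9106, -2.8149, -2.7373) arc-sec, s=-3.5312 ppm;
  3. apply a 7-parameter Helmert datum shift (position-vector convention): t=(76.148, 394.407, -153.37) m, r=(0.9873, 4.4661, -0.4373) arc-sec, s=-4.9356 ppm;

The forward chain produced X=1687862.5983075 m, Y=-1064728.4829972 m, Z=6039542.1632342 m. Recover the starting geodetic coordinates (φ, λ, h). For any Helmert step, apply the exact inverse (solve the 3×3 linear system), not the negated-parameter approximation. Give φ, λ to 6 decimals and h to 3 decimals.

φ=71.834724°, λ=-32.256225°, h=2153.269 m

start: X=1687862.5983, Y=-1064728.4830, Z=6039542.1632 m
→ Helmert⁻¹: X=1687666.2641, Y=-1065095.6593, Z=6039766.9828
→ Helmert⁻¹: X=1687326.1769, Y=-1064879.8536, Z=6040151.1477
→ geod (Bowring, a=6378388.000): φ=71.83472400°, λ=-32.25622500°, h=2153.2690 m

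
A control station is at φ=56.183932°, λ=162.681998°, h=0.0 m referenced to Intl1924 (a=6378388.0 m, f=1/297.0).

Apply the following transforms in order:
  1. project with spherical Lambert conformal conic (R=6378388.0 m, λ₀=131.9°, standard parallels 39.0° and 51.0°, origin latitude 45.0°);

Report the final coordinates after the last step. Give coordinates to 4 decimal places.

start: φ=56.183932°, λ=162.681998°, h=0.000 m
→ lcc (R=6378388.0, λ₀=131.9°): E=1889067.8107, N=1610240.4009

E=1889067.8107 m, N=1610240.4009 m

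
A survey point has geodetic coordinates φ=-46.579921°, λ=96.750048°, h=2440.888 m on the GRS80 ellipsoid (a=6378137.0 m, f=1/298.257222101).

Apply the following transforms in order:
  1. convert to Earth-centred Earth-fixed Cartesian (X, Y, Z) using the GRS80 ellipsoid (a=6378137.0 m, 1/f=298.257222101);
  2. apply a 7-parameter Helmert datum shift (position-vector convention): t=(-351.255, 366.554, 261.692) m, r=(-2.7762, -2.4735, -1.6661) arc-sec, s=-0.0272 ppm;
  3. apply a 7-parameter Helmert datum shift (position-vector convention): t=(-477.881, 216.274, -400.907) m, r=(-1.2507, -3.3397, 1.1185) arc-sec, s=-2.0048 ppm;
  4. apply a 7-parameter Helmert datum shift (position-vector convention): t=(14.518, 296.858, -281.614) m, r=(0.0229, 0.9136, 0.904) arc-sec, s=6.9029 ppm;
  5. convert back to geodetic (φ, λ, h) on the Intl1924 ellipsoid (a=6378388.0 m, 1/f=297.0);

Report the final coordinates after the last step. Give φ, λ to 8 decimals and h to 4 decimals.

start: φ=-46.579921°, λ=96.750048°, h=2440.888 m
→ ECEF (a=6378137.000, f=1/298.257222101): X=-516392.6602, Y=4362948.2424, Z=-4611564.2588
→ Helmert 7p (PV): X=-516653.3583, Y=4363256.7801, Z=-4611367.3565
→ Helmert 7p (PV): X=-517079.1998, Y=4363433.5437, Z=-4611793.8407
→ Helmert 7p (PV): X=-517107.8020, Y=4363758.7678, Z=-4612104.5148
→ geod (Bowring, a=6378388.000): φ=-46.57827449°, λ=96.75806571°, h=3241.4744 m

φ=-46.57827449°, λ=96.75806571°, h=3241.4744 m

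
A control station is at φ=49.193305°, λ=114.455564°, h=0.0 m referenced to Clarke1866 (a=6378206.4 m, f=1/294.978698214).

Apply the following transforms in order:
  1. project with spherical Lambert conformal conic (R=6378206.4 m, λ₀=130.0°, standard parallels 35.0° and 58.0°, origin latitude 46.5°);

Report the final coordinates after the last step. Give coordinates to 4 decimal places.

E=-1101667.7746 m, N=403345.2975 m

start: φ=49.193305°, λ=114.455564°, h=0.000 m
→ lcc (R=6378206.4, λ₀=130.0°): E=-1101667.7746, N=403345.2975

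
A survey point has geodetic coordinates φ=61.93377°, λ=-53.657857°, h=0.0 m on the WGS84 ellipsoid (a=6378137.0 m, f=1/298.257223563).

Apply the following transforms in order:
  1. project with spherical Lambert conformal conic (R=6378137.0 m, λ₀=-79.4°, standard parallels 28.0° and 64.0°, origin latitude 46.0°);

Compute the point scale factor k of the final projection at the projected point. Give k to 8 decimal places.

0.98747636

start: φ=61.933770°, λ=-53.657857°, h=0.000 m
→ into lcc (λ₀=-79.4°): φ=61.93377000°, λ−λ₀=25.74214300°
scale k = 0.98747636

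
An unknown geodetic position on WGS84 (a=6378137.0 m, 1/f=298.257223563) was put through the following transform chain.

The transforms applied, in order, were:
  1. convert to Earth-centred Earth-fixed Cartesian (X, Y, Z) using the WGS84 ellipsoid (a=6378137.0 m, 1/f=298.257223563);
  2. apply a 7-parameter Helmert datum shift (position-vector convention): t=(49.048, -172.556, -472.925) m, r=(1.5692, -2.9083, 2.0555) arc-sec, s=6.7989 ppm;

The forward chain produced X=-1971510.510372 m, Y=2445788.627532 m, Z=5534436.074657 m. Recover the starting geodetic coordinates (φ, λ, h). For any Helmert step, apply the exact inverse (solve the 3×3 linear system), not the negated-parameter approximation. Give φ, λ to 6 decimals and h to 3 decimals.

start: X=-1971510.5104, Y=2445788.6275, Z=5534436.0747 m
→ Helmert⁻¹: X=-1971443.7378, Y=2446006.3076, Z=5534880.5572
→ geod (Bowring, a=6378137.000): φ=60.58575000°, λ=128.86828400°, h=2366.6540 m

φ=60.585750°, λ=128.868284°, h=2366.654 m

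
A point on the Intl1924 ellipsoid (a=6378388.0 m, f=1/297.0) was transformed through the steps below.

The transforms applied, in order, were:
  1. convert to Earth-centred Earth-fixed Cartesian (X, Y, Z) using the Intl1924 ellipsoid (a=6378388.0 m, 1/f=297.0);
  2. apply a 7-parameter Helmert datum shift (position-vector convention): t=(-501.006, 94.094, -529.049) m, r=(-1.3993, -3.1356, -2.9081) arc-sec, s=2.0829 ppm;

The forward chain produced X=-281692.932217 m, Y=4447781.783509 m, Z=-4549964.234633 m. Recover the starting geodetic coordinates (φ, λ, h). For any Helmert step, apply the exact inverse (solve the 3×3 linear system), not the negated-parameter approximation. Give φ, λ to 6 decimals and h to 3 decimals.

start: X=-281692.9322, Y=4447781.7835, Z=-4549964.2346 m
→ Helmert⁻¹: X=-281323.2071, Y=4447705.3222, Z=-4549391.2598
→ geod (Bowring, a=6378388.000): φ=-45.78350600°, λ=93.61921200°, h=1129.3660 m

φ=-45.783506°, λ=93.619212°, h=1129.366 m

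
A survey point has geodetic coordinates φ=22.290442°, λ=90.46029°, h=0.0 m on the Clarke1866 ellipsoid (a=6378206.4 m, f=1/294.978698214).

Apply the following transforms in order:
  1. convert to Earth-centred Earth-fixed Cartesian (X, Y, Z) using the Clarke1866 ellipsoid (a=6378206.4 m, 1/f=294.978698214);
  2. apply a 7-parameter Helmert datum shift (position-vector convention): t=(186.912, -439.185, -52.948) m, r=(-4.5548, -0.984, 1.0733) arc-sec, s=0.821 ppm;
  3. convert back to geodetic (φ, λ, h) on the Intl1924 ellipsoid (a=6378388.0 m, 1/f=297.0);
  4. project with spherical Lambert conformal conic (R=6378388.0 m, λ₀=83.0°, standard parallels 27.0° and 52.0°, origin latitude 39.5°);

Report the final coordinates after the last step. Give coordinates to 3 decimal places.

E=783145.343 m, N=-1866675.363 m

start: φ=22.290442°, λ=90.460290°, h=0.000 m
→ ECEF (a=6378206.400, f=1/294.978698214): X=-47433.4004, Y=5904267.2749, Z=2404060.8958
→ Helmert 7p (PV): X=-47288.7190, Y=5903885.7777, Z=2403879.3154
→ geod (Bowring, a=6378388.000): φ=22.28930867°, λ=90.45891573°, h=-625.5465 m
→ lcc (R=6378388.0, λ₀=83.0°): E=783145.3427, N=-1866675.3632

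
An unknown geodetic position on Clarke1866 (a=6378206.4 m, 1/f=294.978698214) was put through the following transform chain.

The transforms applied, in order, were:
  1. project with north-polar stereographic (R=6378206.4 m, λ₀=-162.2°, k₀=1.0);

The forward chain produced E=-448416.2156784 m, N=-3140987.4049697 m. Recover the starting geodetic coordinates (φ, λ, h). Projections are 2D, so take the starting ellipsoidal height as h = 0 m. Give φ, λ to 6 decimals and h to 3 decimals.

start: E=-448416.2157, N=-3140987.4050 m
→ stereo⁻¹: φ=62.06510000°, λ=-170.32480600°

φ=62.065100°, λ=-170.324806°, h=0.000 m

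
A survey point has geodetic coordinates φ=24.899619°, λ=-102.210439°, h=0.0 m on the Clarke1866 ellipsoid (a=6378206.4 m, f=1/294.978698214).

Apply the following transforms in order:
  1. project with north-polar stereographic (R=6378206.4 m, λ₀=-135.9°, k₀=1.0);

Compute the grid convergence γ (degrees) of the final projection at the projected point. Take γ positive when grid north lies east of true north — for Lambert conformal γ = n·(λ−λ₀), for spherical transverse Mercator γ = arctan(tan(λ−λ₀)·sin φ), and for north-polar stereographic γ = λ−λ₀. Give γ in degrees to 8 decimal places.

start: φ=24.899619°, λ=-102.210439°, h=0.000 m
→ into stereo (λ₀=-135.9°): φ=24.89961900°, λ−λ₀=33.68956100°
convergence γ = 33.68956100°

33.68956100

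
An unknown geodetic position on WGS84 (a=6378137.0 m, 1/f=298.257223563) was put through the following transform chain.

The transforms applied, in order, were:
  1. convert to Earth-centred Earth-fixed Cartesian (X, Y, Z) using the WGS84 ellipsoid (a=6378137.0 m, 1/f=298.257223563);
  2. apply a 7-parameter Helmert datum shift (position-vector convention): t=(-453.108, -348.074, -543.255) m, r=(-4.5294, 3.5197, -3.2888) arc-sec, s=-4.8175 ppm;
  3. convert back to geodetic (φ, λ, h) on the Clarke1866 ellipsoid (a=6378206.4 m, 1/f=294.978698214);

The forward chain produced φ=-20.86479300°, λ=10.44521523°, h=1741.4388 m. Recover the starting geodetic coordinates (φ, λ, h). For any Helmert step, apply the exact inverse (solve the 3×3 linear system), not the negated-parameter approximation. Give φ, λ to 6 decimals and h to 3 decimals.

start: φ=-20.864793°, λ=10.445215°, h=1741.439 m
→ ECEF (a=6378206.400, f=1/294.978698214): X=5865300.1421, Y=1081269.2552, Z=-2257900.0138
→ Helmert⁻¹: X=5865802.7778, Y=1081765.6347, Z=-2257243.7851
→ geod (Bowring, a=6378137.000): φ=-20.85595100°, λ=10.44902900°, h=2093.0920 m

φ=-20.855951°, λ=10.449029°, h=2093.092 m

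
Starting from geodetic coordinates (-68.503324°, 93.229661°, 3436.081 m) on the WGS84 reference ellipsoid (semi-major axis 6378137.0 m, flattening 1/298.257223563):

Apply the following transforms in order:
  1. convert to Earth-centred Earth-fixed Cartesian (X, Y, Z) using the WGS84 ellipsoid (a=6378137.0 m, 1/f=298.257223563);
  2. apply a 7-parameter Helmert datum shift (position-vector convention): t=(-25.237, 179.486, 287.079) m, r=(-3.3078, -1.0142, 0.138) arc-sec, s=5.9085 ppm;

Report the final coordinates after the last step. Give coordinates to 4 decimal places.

X=-132129.5701 m, Y=2341685.5585 m, Z=-5914877.7749 m

start: φ=-68.503324°, λ=93.229661°, h=3436.081 m
→ ECEF (a=6378137.000, f=1/298.257223563): X=-132131.0703, Y=2341587.1846, Z=-5915091.7035
→ Helmert 7p (PV): X=-132129.5701, Y=2341685.5585, Z=-5914877.7749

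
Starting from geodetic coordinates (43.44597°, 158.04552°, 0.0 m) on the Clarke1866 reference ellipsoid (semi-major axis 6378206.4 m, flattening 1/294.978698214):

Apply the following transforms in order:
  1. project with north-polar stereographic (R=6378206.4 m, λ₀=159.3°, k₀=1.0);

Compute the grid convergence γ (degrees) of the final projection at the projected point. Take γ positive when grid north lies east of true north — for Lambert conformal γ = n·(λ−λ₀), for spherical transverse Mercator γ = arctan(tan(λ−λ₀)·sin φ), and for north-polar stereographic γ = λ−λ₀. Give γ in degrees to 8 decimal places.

-1.25448000

start: φ=43.445970°, λ=158.045520°, h=0.000 m
→ into stereo (λ₀=159.3°): φ=43.44597000°, λ−λ₀=-1.25448000°
convergence γ = -1.25448000°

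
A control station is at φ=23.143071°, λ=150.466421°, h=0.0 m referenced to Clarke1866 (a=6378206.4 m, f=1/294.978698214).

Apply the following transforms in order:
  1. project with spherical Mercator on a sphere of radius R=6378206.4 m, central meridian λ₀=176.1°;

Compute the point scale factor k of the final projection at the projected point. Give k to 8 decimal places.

1.08751647

start: φ=23.143071°, λ=150.466421°, h=0.000 m
→ into merc (λ₀=176.1°): φ=23.14307100°, λ−λ₀=-25.63357900°
scale k = 1.08751647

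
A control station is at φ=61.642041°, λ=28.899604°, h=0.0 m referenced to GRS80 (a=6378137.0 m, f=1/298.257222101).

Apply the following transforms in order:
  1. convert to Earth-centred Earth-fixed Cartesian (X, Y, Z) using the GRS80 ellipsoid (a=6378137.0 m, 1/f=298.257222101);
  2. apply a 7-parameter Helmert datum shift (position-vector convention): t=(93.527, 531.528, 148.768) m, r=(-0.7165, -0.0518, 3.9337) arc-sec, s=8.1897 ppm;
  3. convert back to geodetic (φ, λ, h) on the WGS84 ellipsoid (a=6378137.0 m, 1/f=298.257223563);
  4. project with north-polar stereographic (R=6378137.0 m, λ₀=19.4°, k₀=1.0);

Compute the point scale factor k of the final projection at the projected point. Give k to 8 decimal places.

start: φ=61.642041°, λ=28.899604°, h=0.000 m
→ ECEF (a=6378137.000, f=1/298.257222101): X=2659112.8569, Y=1467885.1815, Z=5589677.2134
→ Helmert 7p (PV): X=2659198.7631, Y=1468498.8607, Z=5589867.3280
→ geod (Bowring, a=6378137.000): φ=61.63991526°, λ=28.90895433°, h=343.9136 m
→ into stereo (λ₀=19.4°): φ=61.63991526°, λ−λ₀=9.50895433°
scale k = 1.06384127

1.06384127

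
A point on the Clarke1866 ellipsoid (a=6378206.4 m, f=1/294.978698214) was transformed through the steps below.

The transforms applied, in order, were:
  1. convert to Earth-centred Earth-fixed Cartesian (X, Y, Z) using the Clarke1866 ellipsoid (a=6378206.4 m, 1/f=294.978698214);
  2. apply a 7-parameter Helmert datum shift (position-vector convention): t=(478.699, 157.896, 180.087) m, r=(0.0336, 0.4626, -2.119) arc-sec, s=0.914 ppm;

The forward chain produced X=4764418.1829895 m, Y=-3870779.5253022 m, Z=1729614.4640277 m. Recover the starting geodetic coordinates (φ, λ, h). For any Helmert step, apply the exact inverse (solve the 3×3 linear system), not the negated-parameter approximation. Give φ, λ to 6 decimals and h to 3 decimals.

start: X=4764418.1830, Y=-3870779.5253, Z=1729614.4640 m
→ Helmert⁻¹: X=4763971.0174, Y=-3870884.6603, Z=1729444.1113
→ geod (Bowring, a=6378206.400): φ=15.83676200°, λ=-39.09500500°, h=706.1590 m

φ=15.836762°, λ=-39.095005°, h=706.159 m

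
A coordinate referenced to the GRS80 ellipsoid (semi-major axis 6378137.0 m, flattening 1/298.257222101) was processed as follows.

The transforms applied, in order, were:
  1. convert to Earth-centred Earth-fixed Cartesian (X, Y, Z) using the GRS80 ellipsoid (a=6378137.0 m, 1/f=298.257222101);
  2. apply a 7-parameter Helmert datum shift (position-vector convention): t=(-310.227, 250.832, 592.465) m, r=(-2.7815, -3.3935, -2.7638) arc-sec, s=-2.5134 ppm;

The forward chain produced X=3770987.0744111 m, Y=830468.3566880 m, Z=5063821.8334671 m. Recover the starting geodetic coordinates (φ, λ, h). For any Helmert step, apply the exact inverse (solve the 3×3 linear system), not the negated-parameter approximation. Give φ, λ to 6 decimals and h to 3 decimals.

φ=52.852699°, λ=12.414642°, h=3173.729 m

start: X=3770987.0744, Y=830468.3567, Z=5063821.8335 m
→ Helmert⁻¹: X=3771378.9565, Y=830201.8675, Z=5063191.2425
→ geod (Bowring, a=6378137.000): φ=52.85269900°, λ=12.41464200°, h=3173.7290 m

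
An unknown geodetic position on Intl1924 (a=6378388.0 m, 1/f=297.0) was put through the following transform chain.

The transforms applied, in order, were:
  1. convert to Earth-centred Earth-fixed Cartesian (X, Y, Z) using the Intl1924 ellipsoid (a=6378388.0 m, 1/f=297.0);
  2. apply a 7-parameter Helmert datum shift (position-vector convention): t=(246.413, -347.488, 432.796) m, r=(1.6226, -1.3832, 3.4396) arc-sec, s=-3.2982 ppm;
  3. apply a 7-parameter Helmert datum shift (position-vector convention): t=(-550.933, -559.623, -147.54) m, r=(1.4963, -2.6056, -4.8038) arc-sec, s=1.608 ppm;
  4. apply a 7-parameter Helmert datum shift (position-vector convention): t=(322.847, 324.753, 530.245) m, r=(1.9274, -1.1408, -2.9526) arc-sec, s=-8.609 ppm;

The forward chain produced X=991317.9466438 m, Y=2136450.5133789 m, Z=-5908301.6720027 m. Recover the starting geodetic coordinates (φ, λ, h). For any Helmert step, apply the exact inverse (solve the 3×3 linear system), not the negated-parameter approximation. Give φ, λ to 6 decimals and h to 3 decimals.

φ=-68.399032°, λ=65.117919°, h=1609.136 m

start: X=991317.9466, Y=2136450.5134, Z=-5908301.6720 m
→ Helmert⁻¹: X=990940.3730, Y=2136103.1208, Z=-5908908.2276
→ Helmert⁻¹: X=991365.3090, Y=2136639.5325, Z=-5908779.2093
→ Helmert⁻¹: X=991118.1725, Y=2136931.0556, Z=-5909254.9519
→ geod (Bowring, a=6378388.000): φ=-68.39903200°, λ=65.11791900°, h=1609.1360 m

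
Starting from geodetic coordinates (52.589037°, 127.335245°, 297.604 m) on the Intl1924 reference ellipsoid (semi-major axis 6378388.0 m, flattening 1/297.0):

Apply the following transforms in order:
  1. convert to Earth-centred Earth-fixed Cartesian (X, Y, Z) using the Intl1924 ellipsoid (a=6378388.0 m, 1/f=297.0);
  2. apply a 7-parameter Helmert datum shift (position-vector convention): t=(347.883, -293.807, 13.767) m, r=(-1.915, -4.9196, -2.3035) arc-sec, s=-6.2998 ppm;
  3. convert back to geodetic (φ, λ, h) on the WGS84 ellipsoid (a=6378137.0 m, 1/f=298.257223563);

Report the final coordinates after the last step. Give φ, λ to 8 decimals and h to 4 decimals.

φ=52.59024398°, λ=127.33414513°, h=191.3147 m

start: φ=52.589037°, λ=127.335245°, h=297.604 m
→ ECEF (a=6378388.000, f=1/297.0): X=-2355239.4913, Y=3087751.6320, Z=5043226.3853
→ Helmert 7p (PV): X=-2354962.5727, Y=3087511.4971, Z=5043123.5397
→ geod (Bowring, a=6378137.000): φ=52.59024398°, λ=127.33414513°, h=191.3147 m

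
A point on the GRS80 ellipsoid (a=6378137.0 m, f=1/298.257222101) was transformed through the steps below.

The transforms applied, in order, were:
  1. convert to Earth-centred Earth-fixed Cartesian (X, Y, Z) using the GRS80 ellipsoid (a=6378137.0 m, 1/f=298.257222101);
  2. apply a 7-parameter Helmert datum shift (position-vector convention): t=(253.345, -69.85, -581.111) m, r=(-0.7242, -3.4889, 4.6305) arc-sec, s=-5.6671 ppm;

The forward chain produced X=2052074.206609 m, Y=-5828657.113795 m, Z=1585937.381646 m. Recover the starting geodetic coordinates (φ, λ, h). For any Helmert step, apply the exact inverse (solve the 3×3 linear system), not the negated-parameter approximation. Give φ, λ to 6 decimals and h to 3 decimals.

start: X=2052074.2066, Y=-5828657.1138, Z=1585937.3816 m
→ Helmert⁻¹: X=2051728.4746, Y=-5828671.9252, Z=1586472.3148
→ geod (Bowring, a=6378137.000): φ=14.49217300°, λ=-70.60761700°, h=2839.0660 m

φ=14.492173°, λ=-70.607617°, h=2839.066 m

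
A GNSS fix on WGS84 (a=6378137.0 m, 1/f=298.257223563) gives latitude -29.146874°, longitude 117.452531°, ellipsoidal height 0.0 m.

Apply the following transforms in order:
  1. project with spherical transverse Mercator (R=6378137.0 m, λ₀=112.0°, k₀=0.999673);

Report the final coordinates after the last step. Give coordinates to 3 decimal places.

start: φ=-29.146874°, λ=117.452531°, h=0.000 m
→ tm (R=6378137.0, λ₀=112.0°): E=530361.3847, N=-3255868.7713

E=530361.385 m, N=-3255868.771 m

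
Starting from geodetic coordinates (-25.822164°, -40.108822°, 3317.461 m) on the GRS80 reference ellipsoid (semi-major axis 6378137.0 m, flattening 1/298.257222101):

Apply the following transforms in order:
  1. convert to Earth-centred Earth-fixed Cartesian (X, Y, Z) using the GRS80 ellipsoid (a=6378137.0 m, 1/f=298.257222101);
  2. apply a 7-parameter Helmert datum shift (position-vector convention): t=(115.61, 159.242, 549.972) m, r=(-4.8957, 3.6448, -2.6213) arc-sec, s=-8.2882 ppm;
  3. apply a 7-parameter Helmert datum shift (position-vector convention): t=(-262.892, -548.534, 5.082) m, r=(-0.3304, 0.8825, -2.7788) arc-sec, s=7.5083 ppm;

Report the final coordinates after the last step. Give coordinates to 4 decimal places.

X=4395827.0387 m, Y=-3703618.1976 m, Z=-2762231.1362 m

start: φ=-25.822164°, λ=-40.108822°, h=3317.461 m
→ ECEF (a=6378137.000, f=1/298.257222101): X=4396135.3333, Y=-3703046.7029, Z=-2762785.6819
→ Helmert 7p (PV): X=4396118.6284, Y=-3702978.2110, Z=-2762202.6014
→ Helmert 7p (PV): X=4395827.0387, Y=-3703618.1976, Z=-2762231.1362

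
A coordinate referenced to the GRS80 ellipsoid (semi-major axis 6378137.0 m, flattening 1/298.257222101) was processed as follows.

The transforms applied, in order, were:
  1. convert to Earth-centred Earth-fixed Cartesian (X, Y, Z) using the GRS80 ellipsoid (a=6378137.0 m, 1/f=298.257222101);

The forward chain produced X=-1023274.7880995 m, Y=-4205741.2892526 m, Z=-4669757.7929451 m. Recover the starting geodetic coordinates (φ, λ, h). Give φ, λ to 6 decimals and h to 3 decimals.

φ=-47.364124°, λ=-103.674608°, h=651.255 m

start: X=-1023274.7881, Y=-4205741.2893, Z=-4669757.7929 m
→ geod (Bowring, a=6378137.000): φ=-47.36412400°, λ=-103.67460800°, h=651.2550 m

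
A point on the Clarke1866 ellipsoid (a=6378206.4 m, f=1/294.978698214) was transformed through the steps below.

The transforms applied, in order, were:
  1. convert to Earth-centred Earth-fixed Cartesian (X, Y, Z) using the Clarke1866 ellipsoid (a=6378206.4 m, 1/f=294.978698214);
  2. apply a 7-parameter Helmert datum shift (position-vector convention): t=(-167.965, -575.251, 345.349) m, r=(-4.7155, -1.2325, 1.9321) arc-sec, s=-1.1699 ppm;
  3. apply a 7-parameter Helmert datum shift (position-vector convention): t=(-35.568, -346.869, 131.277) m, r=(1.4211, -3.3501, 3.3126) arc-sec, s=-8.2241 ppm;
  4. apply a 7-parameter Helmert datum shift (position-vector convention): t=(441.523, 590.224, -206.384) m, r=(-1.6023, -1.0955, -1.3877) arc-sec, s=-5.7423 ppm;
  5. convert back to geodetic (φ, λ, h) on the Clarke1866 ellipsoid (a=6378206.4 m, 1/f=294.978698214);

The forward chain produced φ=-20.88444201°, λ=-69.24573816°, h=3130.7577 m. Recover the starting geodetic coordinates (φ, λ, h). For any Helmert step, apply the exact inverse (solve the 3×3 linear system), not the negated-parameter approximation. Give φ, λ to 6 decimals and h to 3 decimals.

start: φ=-20.884442°, λ=-69.245738°, h=3130.758 m
→ ECEF (a=6378206.400, f=1/294.978698214): X=2113639.1399, Y=-5577602.8692, Z=-2260428.3980
→ Helmert⁻¹: X=2113235.2756, Y=-5578193.3494, Z=-2260289.5490
→ Helmert⁻¹: X=2113161.9287, Y=-5577941.8645, Z=-2260435.3072
→ Helmert⁻¹: X=2113266.6129, Y=-5577341.2458, Z=-2260923.4343
→ geod (Bowring, a=6378206.400): φ=-20.88983000°, λ=-69.24819400°, h=2955.3540 m

φ=-20.889830°, λ=-69.248194°, h=2955.354 m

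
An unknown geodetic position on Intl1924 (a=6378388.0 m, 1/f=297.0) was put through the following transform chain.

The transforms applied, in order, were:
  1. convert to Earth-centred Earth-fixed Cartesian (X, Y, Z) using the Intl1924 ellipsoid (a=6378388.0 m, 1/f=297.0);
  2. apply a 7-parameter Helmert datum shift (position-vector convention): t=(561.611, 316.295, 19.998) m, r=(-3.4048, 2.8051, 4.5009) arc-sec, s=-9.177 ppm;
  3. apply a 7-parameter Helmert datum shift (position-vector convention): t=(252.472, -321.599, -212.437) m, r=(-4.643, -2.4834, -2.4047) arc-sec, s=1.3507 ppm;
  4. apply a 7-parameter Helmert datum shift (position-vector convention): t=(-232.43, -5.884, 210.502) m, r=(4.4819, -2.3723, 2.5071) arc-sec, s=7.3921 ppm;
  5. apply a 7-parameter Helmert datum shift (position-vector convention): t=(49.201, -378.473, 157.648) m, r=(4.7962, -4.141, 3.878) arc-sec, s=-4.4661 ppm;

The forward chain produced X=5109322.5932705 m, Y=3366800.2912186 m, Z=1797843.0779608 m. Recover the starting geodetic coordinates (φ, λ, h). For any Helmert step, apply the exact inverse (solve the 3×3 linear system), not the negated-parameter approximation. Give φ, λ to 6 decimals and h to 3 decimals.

start: X=5109322.5933, Y=3366800.2912, Z=1797843.0780 m
→ Helmert⁻¹: X=5109395.6038, Y=3367139.5372, Z=1797512.5869
→ Helmert⁻¹: X=5109651.8590, Y=3367097.4747, Z=1797156.8686
→ Helmert⁻¹: X=5109374.8674, Y=3367433.6332, Z=1797381.1623
→ Helmert⁻¹: X=5108909.1667, Y=3367007.0858, Z=1797502.7165
→ geod (Bowring, a=6378388.000): φ=16.47628300°, λ=33.38672700°, h=528.1970 m

φ=16.476283°, λ=33.386727°, h=528.197 m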